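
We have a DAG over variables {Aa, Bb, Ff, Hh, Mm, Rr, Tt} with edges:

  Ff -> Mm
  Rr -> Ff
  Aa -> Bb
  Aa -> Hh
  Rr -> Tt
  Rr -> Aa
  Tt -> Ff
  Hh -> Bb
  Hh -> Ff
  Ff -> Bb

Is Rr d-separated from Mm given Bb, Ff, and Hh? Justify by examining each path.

Enumerating the 6 paths from Rr to Mm and testing each for blocking by {Bb, Ff, Hh}:
Path 1: Rr → Ff → Mm
  Ff is a chain here and Ff is conditioned on, so the path is blocked at Ff.
Path 2: Rr → Aa → Bb ← Ff → Mm
  Ff is a fork here and Ff is conditioned on, so the path is blocked at Ff.
Path 3: Rr → Aa → Bb ← Hh → Ff → Mm
  Hh is a fork here and Hh is conditioned on, so the path is blocked at Hh.
Path 4: Rr → Aa → Hh → Ff → Mm
  Hh is a chain here and Hh is conditioned on, so the path is blocked at Hh.
Path 5: Rr → Aa → Hh → Bb ← Ff → Mm
  Hh is a chain here and Hh is conditioned on, so the path is blocked at Hh.
Path 6: Rr → Tt → Ff → Mm
  Ff is a chain here and Ff is conditioned on, so the path is blocked at Ff.
Every path is blocked, so Rr and Mm are d-separated given {Bb, Ff, Hh}.

Yes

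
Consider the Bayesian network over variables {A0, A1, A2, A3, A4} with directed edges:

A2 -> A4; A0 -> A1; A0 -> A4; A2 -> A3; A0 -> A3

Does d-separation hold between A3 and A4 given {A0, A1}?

Enumerating the 2 paths from A3 to A4 and testing each for blocking by {A0, A1}:
  1. A3 ← A2 → A4 — A2:fork[open] ⇒ active
  2. A3 ← A0 → A4 — A0:fork[blocks] ⇒ blocked
At least one path is unblocked, so d-separation fails.

No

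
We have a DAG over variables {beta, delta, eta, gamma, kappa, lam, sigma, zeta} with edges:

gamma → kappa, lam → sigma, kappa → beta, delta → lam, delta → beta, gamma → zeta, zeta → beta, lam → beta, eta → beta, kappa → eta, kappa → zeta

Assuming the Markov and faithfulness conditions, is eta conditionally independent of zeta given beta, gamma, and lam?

Enumerating the 6 paths from eta to zeta and testing each for blocking by {beta, gamma, lam}:
Path 1: eta → beta ← zeta
  beta is a collider and beta is conditioned on, which opens it — no node blocks this path, so it is active.
Path 2: eta → beta ← kappa → zeta
  beta is a collider and beta is conditioned on, which opens it; kappa is a fork and kappa is not conditioned on — no node blocks this path, so it is active.
Path 3: eta → beta ← kappa ← gamma → zeta
  gamma is a fork here and gamma is conditioned on, so the path is blocked at gamma.
Path 4: eta ← kappa → zeta
  kappa is a fork and kappa is not conditioned on — no node blocks this path, so it is active.
Path 5: eta ← kappa ← gamma → zeta
  gamma is a fork here and gamma is conditioned on, so the path is blocked at gamma.
Path 6: eta ← kappa → beta ← zeta
  kappa is a fork and kappa is not conditioned on; beta is a collider and beta is conditioned on, which opens it — no node blocks this path, so it is active.
At least one path is unblocked, so d-separation fails.

No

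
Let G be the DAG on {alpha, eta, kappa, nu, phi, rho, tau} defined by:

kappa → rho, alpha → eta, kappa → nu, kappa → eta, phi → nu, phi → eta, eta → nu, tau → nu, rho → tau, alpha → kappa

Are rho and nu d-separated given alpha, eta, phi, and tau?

No — rho and nu are not d-separated given {alpha, eta, phi, tau}.

There are 6 undirected paths between rho and nu; checking each against the conditioning set {alpha, eta, phi, tau}:
Path 1: rho → tau → nu
  tau is a chain here and tau is conditioned on, so the path is blocked at tau.
Path 2: rho ← kappa → eta ← phi → nu
  phi is a fork here and phi is conditioned on, so the path is blocked at phi.
Path 3: rho ← kappa → eta → nu
  eta is a chain here and eta is conditioned on, so the path is blocked at eta.
Path 4: rho ← kappa → nu
  kappa is a fork and kappa is not conditioned on — no node blocks this path, so it is active.
Path 5: rho ← kappa ← alpha → eta ← phi → nu
  alpha is a fork here and alpha is conditioned on, so the path is blocked at alpha.
Path 6: rho ← kappa ← alpha → eta → nu
  alpha is a fork here and alpha is conditioned on, so the path is blocked at alpha.
Since the path rho ← kappa → nu is active, rho and nu are not d-separated given {alpha, eta, phi, tau}.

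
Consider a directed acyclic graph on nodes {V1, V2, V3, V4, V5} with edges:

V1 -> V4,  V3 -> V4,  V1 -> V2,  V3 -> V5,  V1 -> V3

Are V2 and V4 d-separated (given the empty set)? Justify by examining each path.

2 paths connect V2 and V4; each must be blocked for d-separation to hold:
Path 1: V2 ← V1 → V4
  V1 is a fork and V1 is not conditioned on — no node blocks this path, so it is active.
Path 2: V2 ← V1 → V3 → V4
  V1 is a fork and V1 is not conditioned on; V3 is a chain and V3 is not conditioned on — no node blocks this path, so it is active.
At least one path is unblocked, so d-separation fails.

No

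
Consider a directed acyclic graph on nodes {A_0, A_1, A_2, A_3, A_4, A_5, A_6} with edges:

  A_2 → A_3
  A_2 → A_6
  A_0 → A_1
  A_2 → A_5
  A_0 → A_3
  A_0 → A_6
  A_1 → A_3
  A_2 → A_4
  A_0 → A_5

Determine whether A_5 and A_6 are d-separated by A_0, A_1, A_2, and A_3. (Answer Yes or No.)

Yes — A_5 and A_6 are d-separated given {A_0, A_1, A_2, A_3}.

There are 6 undirected paths between A_5 and A_6; checking each against the conditioning set {A_0, A_1, A_2, A_3}:
  1. A_5 ← A_2 → A_6 — A_2:fork[blocks] ⇒ blocked
  2. A_5 ← A_2 → A_3 ← A_1 ← A_0 → A_6 — A_2:fork[blocks]; A_3:collider[open]; A_1:chain[blocks]; A_0:fork[blocks] ⇒ blocked
  3. A_5 ← A_2 → A_3 ← A_0 → A_6 — A_2:fork[blocks]; A_3:collider[open]; A_0:fork[blocks] ⇒ blocked
  4. A_5 ← A_0 → A_6 — A_0:fork[blocks] ⇒ blocked
  5. A_5 ← A_0 → A_3 ← A_2 → A_6 — A_0:fork[blocks]; A_3:collider[open]; A_2:fork[blocks] ⇒ blocked
  6. A_5 ← A_0 → A_1 → A_3 ← A_2 → A_6 — A_0:fork[blocks]; A_1:chain[blocks]; A_3:collider[open]; A_2:fork[blocks] ⇒ blocked
All paths are blocked; A_5 ⊥ A_6 | {A_0, A_1, A_2, A_3} holds.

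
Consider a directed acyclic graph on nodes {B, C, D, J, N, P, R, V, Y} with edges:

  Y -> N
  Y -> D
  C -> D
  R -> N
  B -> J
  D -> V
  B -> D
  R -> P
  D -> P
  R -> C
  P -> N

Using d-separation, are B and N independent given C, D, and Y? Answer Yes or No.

Yes — B and N are d-separated given {C, D, Y}.

Enumerating the 5 paths from B to N and testing each for blocking by {C, D, Y}:
  1. B → D ← Y → N — D:collider[open]; Y:fork[blocks] ⇒ blocked
  2. B → D → P → N — D:chain[blocks]; P:chain[open] ⇒ blocked
  3. B → D → P ← R → N — D:chain[blocks]; P:collider[blocks]; R:fork[open] ⇒ blocked
  4. B → D ← C ← R → N — D:collider[open]; C:chain[blocks]; R:fork[open] ⇒ blocked
  5. B → D ← C ← R → P → N — D:collider[open]; C:chain[blocks]; R:fork[open]; P:chain[open] ⇒ blocked
Since every path is blocked, d-separation holds.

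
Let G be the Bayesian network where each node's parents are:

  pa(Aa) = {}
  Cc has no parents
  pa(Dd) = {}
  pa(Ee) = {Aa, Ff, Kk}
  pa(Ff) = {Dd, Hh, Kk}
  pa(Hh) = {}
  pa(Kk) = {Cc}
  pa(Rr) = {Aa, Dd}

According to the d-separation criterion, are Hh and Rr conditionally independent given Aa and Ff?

No — Hh and Rr are not d-separated given {Aa, Ff}.

3 paths connect Hh and Rr; each must be blocked for d-separation to hold:
  1. Hh → Ff ← Dd → Rr — Ff:collider[open]; Dd:fork[open] ⇒ active
  2. Hh → Ff → Ee ← Aa → Rr — Ff:chain[blocks]; Ee:collider[blocks]; Aa:fork[blocks] ⇒ blocked
  3. Hh → Ff ← Kk → Ee ← Aa → Rr — Ff:collider[open]; Kk:fork[open]; Ee:collider[blocks]; Aa:fork[blocks] ⇒ blocked
At least one path is unblocked, so d-separation fails.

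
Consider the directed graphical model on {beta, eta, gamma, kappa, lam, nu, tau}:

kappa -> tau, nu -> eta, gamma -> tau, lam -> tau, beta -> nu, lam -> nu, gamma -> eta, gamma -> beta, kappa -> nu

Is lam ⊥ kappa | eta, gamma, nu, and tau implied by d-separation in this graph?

There are 6 undirected paths between lam and kappa; checking each against the conditioning set {eta, gamma, nu, tau}:
Path 1: lam → tau ← gamma → eta ← nu ← kappa
  gamma is a fork here and gamma is conditioned on, so the path is blocked at gamma.
Path 2: lam → tau ← gamma → beta → nu ← kappa
  gamma is a fork here and gamma is conditioned on, so the path is blocked at gamma.
Path 3: lam → tau ← kappa
  tau is a collider and tau is conditioned on, which opens it — no node blocks this path, so it is active.
Path 4: lam → nu → eta ← gamma → tau ← kappa
  nu is a chain here and nu is conditioned on, so the path is blocked at nu.
Path 5: lam → nu ← kappa
  nu is a collider and nu is conditioned on, which opens it — no node blocks this path, so it is active.
Path 6: lam → nu ← beta ← gamma → tau ← kappa
  gamma is a fork here and gamma is conditioned on, so the path is blocked at gamma.
At least one path is unblocked, so d-separation fails.

No — lam and kappa are not d-separated given {eta, gamma, nu, tau}.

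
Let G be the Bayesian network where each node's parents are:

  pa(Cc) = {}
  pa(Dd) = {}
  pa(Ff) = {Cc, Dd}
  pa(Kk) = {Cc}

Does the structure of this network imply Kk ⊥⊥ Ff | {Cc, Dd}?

The only undirected path from Kk to Ff is:
  1. Kk ← Cc → Ff — Cc:fork[blocks] ⇒ blocked
Since every path is blocked, d-separation holds.

Yes — Kk and Ff are d-separated given {Cc, Dd}.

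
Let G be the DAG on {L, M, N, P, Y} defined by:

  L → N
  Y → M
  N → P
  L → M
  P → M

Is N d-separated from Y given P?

There are 2 undirected paths between N and Y; checking each against the conditioning set {P}:
Path 1: N → P → M ← Y
  P is a chain here and P is conditioned on, so the path is blocked at P.
Path 2: N ← L → M ← Y
  M is a collider here and neither M nor any of its descendants is conditioned on, so the collider stays closed — the path is blocked at M.
Every path is blocked, so N and Y are d-separated given {P}.

Yes — N and Y are d-separated given {P}.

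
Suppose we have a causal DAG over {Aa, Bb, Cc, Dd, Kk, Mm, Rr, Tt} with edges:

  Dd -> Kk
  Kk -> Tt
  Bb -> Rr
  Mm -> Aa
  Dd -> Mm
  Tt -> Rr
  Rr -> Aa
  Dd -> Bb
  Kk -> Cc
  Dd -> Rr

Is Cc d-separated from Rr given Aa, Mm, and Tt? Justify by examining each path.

No

Enumerating the 4 paths from Cc to Rr and testing each for blocking by {Aa, Mm, Tt}:
  1. Cc ← Kk → Tt → Rr — Kk:fork[open]; Tt:chain[blocks] ⇒ blocked
  2. Cc ← Kk ← Dd → Mm → Aa ← Rr — Kk:chain[open]; Dd:fork[open]; Mm:chain[blocks]; Aa:collider[open] ⇒ blocked
  3. Cc ← Kk ← Dd → Bb → Rr — Kk:chain[open]; Dd:fork[open]; Bb:chain[open] ⇒ active
  4. Cc ← Kk ← Dd → Rr — Kk:chain[open]; Dd:fork[open] ⇒ active
Because an active path exists, Cc and Rr are not d-separated.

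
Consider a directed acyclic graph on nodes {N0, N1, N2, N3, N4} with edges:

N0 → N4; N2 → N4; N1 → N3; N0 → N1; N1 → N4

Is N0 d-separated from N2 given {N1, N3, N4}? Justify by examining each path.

No

We examine all 2 paths between N0 and N2:
  1. N0 → N1 → N4 ← N2 — N1:chain[blocks]; N4:collider[open] ⇒ blocked
  2. N0 → N4 ← N2 — N4:collider[open] ⇒ active
At least one path is unblocked, so d-separation fails.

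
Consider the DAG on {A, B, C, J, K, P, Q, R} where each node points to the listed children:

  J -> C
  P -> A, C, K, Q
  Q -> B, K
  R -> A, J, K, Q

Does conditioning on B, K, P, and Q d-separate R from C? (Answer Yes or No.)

We examine all 6 paths between R and C:
Path 1: R → J → C
  J is a chain and J is not conditioned on — no node blocks this path, so it is active.
Path 2: R → Q ← P → C
  P is a fork here and P is conditioned on, so the path is blocked at P.
Path 3: R → Q → K ← P → C
  Q is a chain here and Q is conditioned on, so the path is blocked at Q.
Path 4: R → A ← P → C
  A is a collider here and neither A nor any of its descendants is conditioned on, so the collider stays closed — the path is blocked at A.
Path 5: R → K ← Q ← P → C
  Q is a chain here and Q is conditioned on, so the path is blocked at Q.
Path 6: R → K ← P → C
  P is a fork here and P is conditioned on, so the path is blocked at P.
Since the path R → J → C is active, R and C are not d-separated given {B, K, P, Q}.

No — R and C are not d-separated given {B, K, P, Q}.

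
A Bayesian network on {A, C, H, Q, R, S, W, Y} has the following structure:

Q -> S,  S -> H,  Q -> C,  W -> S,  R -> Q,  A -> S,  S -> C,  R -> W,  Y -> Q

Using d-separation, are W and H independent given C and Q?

Enumerating the 3 paths from W to H and testing each for blocking by {C, Q}:
  1. W → S → H — S:chain[open] ⇒ active
  2. W ← R → Q → C ← S → H — R:fork[open]; Q:chain[blocks]; C:collider[open]; S:fork[open] ⇒ blocked
  3. W ← R → Q → S → H — R:fork[open]; Q:chain[blocks]; S:chain[open] ⇒ blocked
At least one path is unblocked, so d-separation fails.

No — W and H are not d-separated given {C, Q}.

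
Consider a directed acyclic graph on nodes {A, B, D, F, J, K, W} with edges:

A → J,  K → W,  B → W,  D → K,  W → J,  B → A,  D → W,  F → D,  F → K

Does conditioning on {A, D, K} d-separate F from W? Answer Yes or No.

We examine all 4 paths between F and W:
Path 1: F → D → W
  D is a chain here and D is conditioned on, so the path is blocked at D.
Path 2: F → D → K → W
  D is a chain here and D is conditioned on, so the path is blocked at D.
Path 3: F → K ← D → W
  D is a fork here and D is conditioned on, so the path is blocked at D.
Path 4: F → K → W
  K is a chain here and K is conditioned on, so the path is blocked at K.
Since every path is blocked, d-separation holds.

Yes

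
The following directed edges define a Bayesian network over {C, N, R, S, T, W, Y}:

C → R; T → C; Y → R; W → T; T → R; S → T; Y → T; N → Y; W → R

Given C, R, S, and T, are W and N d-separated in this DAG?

There are 6 undirected paths between W and N; checking each against the conditioning set {C, R, S, T}:
Path 1: W → T → C → R ← Y ← N
  T is a chain here and T is conditioned on, so the path is blocked at T.
Path 2: W → T ← Y ← N
  T is a collider and T is conditioned on, which opens it; Y is a chain and Y is not conditioned on — no node blocks this path, so it is active.
Path 3: W → T → R ← Y ← N
  T is a chain here and T is conditioned on, so the path is blocked at T.
Path 4: W → R ← T ← Y ← N
  T is a chain here and T is conditioned on, so the path is blocked at T.
Path 5: W → R ← C ← T ← Y ← N
  C is a chain here and C is conditioned on, so the path is blocked at C.
Path 6: W → R ← Y ← N
  R is a collider and R is conditioned on, which opens it; Y is a chain and Y is not conditioned on — no node blocks this path, so it is active.
Since the path W → T ← Y ← N is active, W and N are not d-separated given {C, R, S, T}.

No — W and N are not d-separated given {C, R, S, T}.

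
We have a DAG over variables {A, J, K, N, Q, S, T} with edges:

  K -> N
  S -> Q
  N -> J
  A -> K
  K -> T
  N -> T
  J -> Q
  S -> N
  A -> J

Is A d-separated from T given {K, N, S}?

Yes

We examine all 6 paths between A and T:
Path 1: A → J → Q ← S → N → T
  Q is a collider here and neither Q nor any of its descendants is conditioned on, so the collider stays closed — the path is blocked at Q.
Path 2: A → J → Q ← S → N ← K → T
  Q is a collider here and neither Q nor any of its descendants is conditioned on, so the collider stays closed — the path is blocked at Q.
Path 3: A → J ← N → T
  J is a collider here and neither J nor any of its descendants is conditioned on, so the collider stays closed — the path is blocked at J.
Path 4: A → J ← N ← K → T
  J is a collider here and neither J nor any of its descendants is conditioned on, so the collider stays closed — the path is blocked at J.
Path 5: A → K → T
  K is a chain here and K is conditioned on, so the path is blocked at K.
Path 6: A → K → N → T
  K is a chain here and K is conditioned on, so the path is blocked at K.
All paths are blocked; A ⊥ T | {K, N, S} holds.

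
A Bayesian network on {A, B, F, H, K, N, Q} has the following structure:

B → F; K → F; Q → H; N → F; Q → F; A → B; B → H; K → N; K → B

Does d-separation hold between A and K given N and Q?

Yes

5 paths connect A and K; each must be blocked for d-separation to hold:
Path 1: A → B → H ← Q → F ← N ← K
  H is a collider here and neither H nor any of its descendants is conditioned on, so the collider stays closed — the path is blocked at H.
Path 2: A → B → H ← Q → F ← K
  H is a collider here and neither H nor any of its descendants is conditioned on, so the collider stays closed — the path is blocked at H.
Path 3: A → B → F ← N ← K
  F is a collider here and neither F nor any of its descendants is conditioned on, so the collider stays closed — the path is blocked at F.
Path 4: A → B → F ← K
  F is a collider here and neither F nor any of its descendants is conditioned on, so the collider stays closed — the path is blocked at F.
Path 5: A → B ← K
  B is a collider here and neither B nor any of its descendants is conditioned on, so the collider stays closed — the path is blocked at B.
All paths are blocked; A ⊥ K | {N, Q} holds.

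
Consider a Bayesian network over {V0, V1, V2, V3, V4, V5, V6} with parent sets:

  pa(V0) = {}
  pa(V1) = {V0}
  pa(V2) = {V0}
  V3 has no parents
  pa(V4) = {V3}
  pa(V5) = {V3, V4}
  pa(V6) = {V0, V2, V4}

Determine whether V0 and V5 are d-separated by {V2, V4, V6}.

Yes

We examine all 4 paths between V0 and V5:
Path 1: V0 → V2 → V6 ← V4 → V5
  V2 is a chain here and V2 is conditioned on, so the path is blocked at V2.
Path 2: V0 → V2 → V6 ← V4 ← V3 → V5
  V2 is a chain here and V2 is conditioned on, so the path is blocked at V2.
Path 3: V0 → V6 ← V4 → V5
  V4 is a fork here and V4 is conditioned on, so the path is blocked at V4.
Path 4: V0 → V6 ← V4 ← V3 → V5
  V4 is a chain here and V4 is conditioned on, so the path is blocked at V4.
Every path is blocked, so V0 and V5 are d-separated given {V2, V4, V6}.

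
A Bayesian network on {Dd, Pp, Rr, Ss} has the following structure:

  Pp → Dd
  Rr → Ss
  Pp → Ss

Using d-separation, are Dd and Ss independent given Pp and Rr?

The only undirected path from Dd to Ss is:
  1. Dd ← Pp → Ss — Pp:fork[blocks] ⇒ blocked
Since every path is blocked, d-separation holds.

Yes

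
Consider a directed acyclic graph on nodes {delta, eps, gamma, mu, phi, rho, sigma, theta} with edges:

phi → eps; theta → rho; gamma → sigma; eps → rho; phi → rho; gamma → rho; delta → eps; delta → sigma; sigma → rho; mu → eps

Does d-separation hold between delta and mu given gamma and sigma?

5 paths connect delta and mu; each must be blocked for d-separation to hold:
Path 1: delta → sigma → rho ← phi → eps ← mu
  sigma is a chain here and sigma is conditioned on, so the path is blocked at sigma.
Path 2: delta → sigma → rho ← eps ← mu
  sigma is a chain here and sigma is conditioned on, so the path is blocked at sigma.
Path 3: delta → sigma ← gamma → rho ← phi → eps ← mu
  gamma is a fork here and gamma is conditioned on, so the path is blocked at gamma.
Path 4: delta → sigma ← gamma → rho ← eps ← mu
  gamma is a fork here and gamma is conditioned on, so the path is blocked at gamma.
Path 5: delta → eps ← mu
  eps is a collider here and neither eps nor any of its descendants is conditioned on, so the collider stays closed — the path is blocked at eps.
All paths are blocked; delta ⊥ mu | {gamma, sigma} holds.

Yes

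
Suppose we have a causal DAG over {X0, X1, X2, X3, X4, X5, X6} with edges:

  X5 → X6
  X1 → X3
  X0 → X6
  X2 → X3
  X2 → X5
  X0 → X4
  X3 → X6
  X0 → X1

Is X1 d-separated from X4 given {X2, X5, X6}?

3 paths connect X1 and X4; each must be blocked for d-separation to hold:
Path 1: X1 ← X0 → X4
  X0 is a fork and X0 is not conditioned on — no node blocks this path, so it is active.
Path 2: X1 → X3 ← X2 → X5 → X6 ← X0 → X4
  X2 is a fork here and X2 is conditioned on, so the path is blocked at X2.
Path 3: X1 → X3 → X6 ← X0 → X4
  X3 is a chain and X3 is not conditioned on; X6 is a collider and X6 is conditioned on, which opens it; X0 is a fork and X0 is not conditioned on — no node blocks this path, so it is active.
Because an active path exists, X1 and X4 are not d-separated.

No — X1 and X4 are not d-separated given {X2, X5, X6}.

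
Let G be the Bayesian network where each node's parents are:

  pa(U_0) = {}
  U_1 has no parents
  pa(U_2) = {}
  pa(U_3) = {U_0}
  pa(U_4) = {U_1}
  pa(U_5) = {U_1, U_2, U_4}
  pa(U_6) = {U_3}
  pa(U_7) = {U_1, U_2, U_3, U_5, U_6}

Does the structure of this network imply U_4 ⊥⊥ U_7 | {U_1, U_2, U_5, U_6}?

Yes — U_4 and U_7 are d-separated given {U_1, U_2, U_5, U_6}.

We examine all 6 paths between U_4 and U_7:
Path 1: U_4 → U_5 → U_7
  U_5 is a chain here and U_5 is conditioned on, so the path is blocked at U_5.
Path 2: U_4 → U_5 ← U_1 → U_7
  U_1 is a fork here and U_1 is conditioned on, so the path is blocked at U_1.
Path 3: U_4 → U_5 ← U_2 → U_7
  U_2 is a fork here and U_2 is conditioned on, so the path is blocked at U_2.
Path 4: U_4 ← U_1 → U_5 → U_7
  U_1 is a fork here and U_1 is conditioned on, so the path is blocked at U_1.
Path 5: U_4 ← U_1 → U_5 ← U_2 → U_7
  U_1 is a fork here and U_1 is conditioned on, so the path is blocked at U_1.
Path 6: U_4 ← U_1 → U_7
  U_1 is a fork here and U_1 is conditioned on, so the path is blocked at U_1.
Since every path is blocked, d-separation holds.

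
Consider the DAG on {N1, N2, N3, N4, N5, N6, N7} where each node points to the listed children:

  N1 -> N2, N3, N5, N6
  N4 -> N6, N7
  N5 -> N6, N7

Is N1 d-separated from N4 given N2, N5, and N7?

Yes — N1 and N4 are d-separated given {N2, N5, N7}.

There are 4 undirected paths between N1 and N4; checking each against the conditioning set {N2, N5, N7}:
Path 1: N1 → N6 ← N4
  N6 is a collider here and neither N6 nor any of its descendants is conditioned on, so the collider stays closed — the path is blocked at N6.
Path 2: N1 → N6 ← N5 → N7 ← N4
  N6 is a collider here and neither N6 nor any of its descendants is conditioned on, so the collider stays closed — the path is blocked at N6.
Path 3: N1 → N5 → N6 ← N4
  N5 is a chain here and N5 is conditioned on, so the path is blocked at N5.
Path 4: N1 → N5 → N7 ← N4
  N5 is a chain here and N5 is conditioned on, so the path is blocked at N5.
All paths are blocked; N1 ⊥ N4 | {N2, N5, N7} holds.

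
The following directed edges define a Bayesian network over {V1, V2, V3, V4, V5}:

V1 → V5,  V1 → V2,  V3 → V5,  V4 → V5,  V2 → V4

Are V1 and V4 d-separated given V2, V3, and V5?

There are 2 undirected paths between V1 and V4; checking each against the conditioning set {V2, V3, V5}:
Path 1: V1 → V5 ← V4
  V5 is a collider and V5 is conditioned on, which opens it — no node blocks this path, so it is active.
Path 2: V1 → V2 → V4
  V2 is a chain here and V2 is conditioned on, so the path is blocked at V2.
Because an active path exists, V1 and V4 are not d-separated.

No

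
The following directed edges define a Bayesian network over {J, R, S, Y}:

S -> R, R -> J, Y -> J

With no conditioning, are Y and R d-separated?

Yes

There is one path between Y and R:
Path 1: Y → J ← R
  J is a collider here and neither J nor any of its descendants is conditioned on, so the collider stays closed — the path is blocked at J.
Since every path is blocked, d-separation holds.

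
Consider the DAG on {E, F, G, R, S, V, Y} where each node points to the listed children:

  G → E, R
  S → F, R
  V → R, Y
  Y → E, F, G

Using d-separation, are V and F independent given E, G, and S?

6 paths connect V and F; each must be blocked for d-separation to hold:
Path 1: V → Y → E ← G → R ← S → F
  G is a fork here and G is conditioned on, so the path is blocked at G.
Path 2: V → Y → G → R ← S → F
  G is a chain here and G is conditioned on, so the path is blocked at G.
Path 3: V → Y → F
  Y is a chain and Y is not conditioned on — no node blocks this path, so it is active.
Path 4: V → R ← S → F
  R is a collider here and neither R nor any of its descendants is conditioned on, so the collider stays closed — the path is blocked at R.
Path 5: V → R ← G → E ← Y → F
  R is a collider here and neither R nor any of its descendants is conditioned on, so the collider stays closed — the path is blocked at R.
Path 6: V → R ← G ← Y → F
  R is a collider here and neither R nor any of its descendants is conditioned on, so the collider stays closed — the path is blocked at R.
Since the path V → Y → F is active, V and F are not d-separated given {E, G, S}.

No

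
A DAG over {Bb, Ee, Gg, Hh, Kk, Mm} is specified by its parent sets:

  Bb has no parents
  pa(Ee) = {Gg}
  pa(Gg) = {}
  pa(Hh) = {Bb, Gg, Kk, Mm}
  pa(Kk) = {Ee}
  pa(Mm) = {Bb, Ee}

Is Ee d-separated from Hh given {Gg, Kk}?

No — Ee and Hh are not d-separated given {Gg, Kk}.

We examine all 4 paths between Ee and Hh:
Path 1: Ee → Mm → Hh
  Mm is a chain and Mm is not conditioned on — no node blocks this path, so it is active.
Path 2: Ee → Mm ← Bb → Hh
  Mm is a collider here and neither Mm nor any of its descendants is conditioned on, so the collider stays closed — the path is blocked at Mm.
Path 3: Ee → Kk → Hh
  Kk is a chain here and Kk is conditioned on, so the path is blocked at Kk.
Path 4: Ee ← Gg → Hh
  Gg is a fork here and Gg is conditioned on, so the path is blocked at Gg.
Because an active path exists, Ee and Hh are not d-separated.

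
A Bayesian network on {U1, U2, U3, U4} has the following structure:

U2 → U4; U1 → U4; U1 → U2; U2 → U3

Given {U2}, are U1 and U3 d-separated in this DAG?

Yes

We examine all 2 paths between U1 and U3:
  1. U1 → U4 ← U2 → U3 — U4:collider[blocks]; U2:fork[blocks] ⇒ blocked
  2. U1 → U2 → U3 — U2:chain[blocks] ⇒ blocked
Since every path is blocked, d-separation holds.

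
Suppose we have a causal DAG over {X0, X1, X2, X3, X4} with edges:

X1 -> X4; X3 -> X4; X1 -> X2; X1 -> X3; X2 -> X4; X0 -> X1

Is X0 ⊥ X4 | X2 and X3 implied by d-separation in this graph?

No — X0 and X4 are not d-separated given {X2, X3}.

3 paths connect X0 and X4; each must be blocked for d-separation to hold:
  1. X0 → X1 → X3 → X4 — X1:chain[open]; X3:chain[blocks] ⇒ blocked
  2. X0 → X1 → X4 — X1:chain[open] ⇒ active
  3. X0 → X1 → X2 → X4 — X1:chain[open]; X2:chain[blocks] ⇒ blocked
Since the path X0 → X1 → X4 is active, X0 and X4 are not d-separated given {X2, X3}.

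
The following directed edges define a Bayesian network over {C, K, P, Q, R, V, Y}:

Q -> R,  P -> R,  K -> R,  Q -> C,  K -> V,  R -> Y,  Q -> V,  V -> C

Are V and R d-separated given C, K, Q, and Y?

3 paths connect V and R; each must be blocked for d-separation to hold:
Path 1: V ← K → R
  K is a fork here and K is conditioned on, so the path is blocked at K.
Path 2: V ← Q → R
  Q is a fork here and Q is conditioned on, so the path is blocked at Q.
Path 3: V → C ← Q → R
  Q is a fork here and Q is conditioned on, so the path is blocked at Q.
Since every path is blocked, d-separation holds.

Yes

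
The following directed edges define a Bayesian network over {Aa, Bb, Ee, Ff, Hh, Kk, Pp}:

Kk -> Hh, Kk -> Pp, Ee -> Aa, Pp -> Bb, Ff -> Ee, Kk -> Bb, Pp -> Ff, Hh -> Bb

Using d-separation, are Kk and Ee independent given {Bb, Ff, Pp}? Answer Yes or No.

Yes — Kk and Ee are d-separated given {Bb, Ff, Pp}.

Enumerating the 3 paths from Kk to Ee and testing each for blocking by {Bb, Ff, Pp}:
Path 1: Kk → Pp → Ff → Ee
  Pp is a chain here and Pp is conditioned on, so the path is blocked at Pp.
Path 2: Kk → Bb ← Pp → Ff → Ee
  Pp is a fork here and Pp is conditioned on, so the path is blocked at Pp.
Path 3: Kk → Hh → Bb ← Pp → Ff → Ee
  Pp is a fork here and Pp is conditioned on, so the path is blocked at Pp.
Every path is blocked, so Kk and Ee are d-separated given {Bb, Ff, Pp}.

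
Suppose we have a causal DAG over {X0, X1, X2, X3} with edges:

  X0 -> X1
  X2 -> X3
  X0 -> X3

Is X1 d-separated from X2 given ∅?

The only undirected path from X1 to X2 is:
Path 1: X1 ← X0 → X3 ← X2
  X3 is a collider here and neither X3 nor any of its descendants is conditioned on, so the collider stays closed — the path is blocked at X3.
All paths are blocked; X1 ⊥ X2 | ∅ holds.

Yes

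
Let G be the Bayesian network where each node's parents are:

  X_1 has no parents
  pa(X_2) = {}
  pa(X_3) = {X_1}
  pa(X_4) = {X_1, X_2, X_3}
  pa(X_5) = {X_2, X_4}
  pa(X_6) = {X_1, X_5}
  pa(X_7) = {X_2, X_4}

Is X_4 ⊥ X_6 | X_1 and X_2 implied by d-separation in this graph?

We examine all 5 paths between X_4 and X_6:
Path 1: X_4 → X_5 → X_6
  X_5 is a chain and X_5 is not conditioned on — no node blocks this path, so it is active.
Path 2: X_4 ← X_3 ← X_1 → X_6
  X_1 is a fork here and X_1 is conditioned on, so the path is blocked at X_1.
Path 3: X_4 ← X_1 → X_6
  X_1 is a fork here and X_1 is conditioned on, so the path is blocked at X_1.
Path 4: X_4 ← X_2 → X_5 → X_6
  X_2 is a fork here and X_2 is conditioned on, so the path is blocked at X_2.
Path 5: X_4 → X_7 ← X_2 → X_5 → X_6
  X_7 is a collider here and neither X_7 nor any of its descendants is conditioned on, so the collider stays closed — the path is blocked at X_7.
Because an active path exists, X_4 and X_6 are not d-separated.

No — X_4 and X_6 are not d-separated given {X_1, X_2}.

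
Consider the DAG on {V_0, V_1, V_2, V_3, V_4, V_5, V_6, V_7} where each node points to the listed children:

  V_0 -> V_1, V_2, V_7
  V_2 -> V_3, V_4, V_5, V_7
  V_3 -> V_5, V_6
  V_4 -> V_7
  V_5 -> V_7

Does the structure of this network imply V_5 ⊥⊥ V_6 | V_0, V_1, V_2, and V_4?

Enumerating the 5 paths from V_5 to V_6 and testing each for blocking by {V_0, V_1, V_2, V_4}:
Path 1: V_5 → V_7 ← V_4 ← V_2 → V_3 → V_6
  V_7 is a collider here and neither V_7 nor any of its descendants is conditioned on, so the collider stays closed — the path is blocked at V_7.
Path 2: V_5 → V_7 ← V_0 → V_2 → V_3 → V_6
  V_7 is a collider here and neither V_7 nor any of its descendants is conditioned on, so the collider stays closed — the path is blocked at V_7.
Path 3: V_5 → V_7 ← V_2 → V_3 → V_6
  V_7 is a collider here and neither V_7 nor any of its descendants is conditioned on, so the collider stays closed — the path is blocked at V_7.
Path 4: V_5 ← V_3 → V_6
  V_3 is a fork and V_3 is not conditioned on — no node blocks this path, so it is active.
Path 5: V_5 ← V_2 → V_3 → V_6
  V_2 is a fork here and V_2 is conditioned on, so the path is blocked at V_2.
At least one path is unblocked, so d-separation fails.

No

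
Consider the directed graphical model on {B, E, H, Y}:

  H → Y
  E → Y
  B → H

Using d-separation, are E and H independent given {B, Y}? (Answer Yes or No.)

Only one path connects E and H:
Path 1: E → Y ← H
  Y is a collider and Y is conditioned on, which opens it — no node blocks this path, so it is active.
At least one path is unblocked, so d-separation fails.

No — E and H are not d-separated given {B, Y}.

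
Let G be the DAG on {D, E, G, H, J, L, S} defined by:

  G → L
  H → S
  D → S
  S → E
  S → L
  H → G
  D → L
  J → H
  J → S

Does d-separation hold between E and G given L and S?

Enumerating the 4 paths from E to G and testing each for blocking by {L, S}:
Path 1: E ← S → L ← G
  S is a fork here and S is conditioned on, so the path is blocked at S.
Path 2: E ← S ← J → H → G
  S is a chain here and S is conditioned on, so the path is blocked at S.
Path 3: E ← S ← D → L ← G
  S is a chain here and S is conditioned on, so the path is blocked at S.
Path 4: E ← S ← H → G
  S is a chain here and S is conditioned on, so the path is blocked at S.
Since every path is blocked, d-separation holds.

Yes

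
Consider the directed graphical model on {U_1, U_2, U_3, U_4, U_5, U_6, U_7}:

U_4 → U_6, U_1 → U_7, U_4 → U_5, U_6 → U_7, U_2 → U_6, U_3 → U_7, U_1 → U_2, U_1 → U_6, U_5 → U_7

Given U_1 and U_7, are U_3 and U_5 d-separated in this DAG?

Enumerating the 4 paths from U_3 to U_5 and testing each for blocking by {U_1, U_7}:
Path 1: U_3 → U_7 ← U_6 ← U_4 → U_5
  U_7 is a collider and U_7 is conditioned on, which opens it; U_6 is a chain and U_6 is not conditioned on; U_4 is a fork and U_4 is not conditioned on — no node blocks this path, so it is active.
Path 2: U_3 → U_7 ← U_1 → U_2 → U_6 ← U_4 → U_5
  U_1 is a fork here and U_1 is conditioned on, so the path is blocked at U_1.
Path 3: U_3 → U_7 ← U_1 → U_6 ← U_4 → U_5
  U_1 is a fork here and U_1 is conditioned on, so the path is blocked at U_1.
Path 4: U_3 → U_7 ← U_5
  U_7 is a collider and U_7 is conditioned on, which opens it — no node blocks this path, so it is active.
Since the path U_3 → U_7 ← U_6 ← U_4 → U_5 is active, U_3 and U_5 are not d-separated given {U_1, U_7}.

No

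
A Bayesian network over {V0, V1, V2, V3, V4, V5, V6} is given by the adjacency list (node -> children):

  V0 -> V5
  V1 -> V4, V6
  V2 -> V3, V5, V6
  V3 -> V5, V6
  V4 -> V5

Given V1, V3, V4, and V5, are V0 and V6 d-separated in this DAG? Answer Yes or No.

There are 5 undirected paths between V0 and V6; checking each against the conditioning set {V1, V3, V4, V5}:
Path 1: V0 → V5 ← V4 ← V1 → V6
  V4 is a chain here and V4 is conditioned on, so the path is blocked at V4.
Path 2: V0 → V5 ← V2 → V6
  V5 is a collider and V5 is conditioned on, which opens it; V2 is a fork and V2 is not conditioned on — no node blocks this path, so it is active.
Path 3: V0 → V5 ← V2 → V3 → V6
  V3 is a chain here and V3 is conditioned on, so the path is blocked at V3.
Path 4: V0 → V5 ← V3 → V6
  V3 is a fork here and V3 is conditioned on, so the path is blocked at V3.
Path 5: V0 → V5 ← V3 ← V2 → V6
  V3 is a chain here and V3 is conditioned on, so the path is blocked at V3.
At least one path is unblocked, so d-separation fails.

No — V0 and V6 are not d-separated given {V1, V3, V4, V5}.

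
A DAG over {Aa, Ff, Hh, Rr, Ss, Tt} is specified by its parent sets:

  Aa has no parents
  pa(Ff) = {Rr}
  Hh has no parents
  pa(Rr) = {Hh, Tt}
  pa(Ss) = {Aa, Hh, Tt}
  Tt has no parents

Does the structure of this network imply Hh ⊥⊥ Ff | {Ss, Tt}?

No — Hh and Ff are not d-separated given {Ss, Tt}.

We examine all 2 paths between Hh and Ff:
Path 1: Hh → Rr → Ff
  Rr is a chain and Rr is not conditioned on — no node blocks this path, so it is active.
Path 2: Hh → Ss ← Tt → Rr → Ff
  Tt is a fork here and Tt is conditioned on, so the path is blocked at Tt.
Because an active path exists, Hh and Ff are not d-separated.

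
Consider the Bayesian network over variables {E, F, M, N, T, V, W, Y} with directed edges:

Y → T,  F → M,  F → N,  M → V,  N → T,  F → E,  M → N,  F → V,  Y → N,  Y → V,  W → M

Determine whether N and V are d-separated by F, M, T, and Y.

Yes

Enumerating the 6 paths from N to V and testing each for blocking by {F, M, T, Y}:
Path 1: N ← M ← F → V
  M is a chain here and M is conditioned on, so the path is blocked at M.
Path 2: N ← M → V
  M is a fork here and M is conditioned on, so the path is blocked at M.
Path 3: N ← F → M → V
  F is a fork here and F is conditioned on, so the path is blocked at F.
Path 4: N ← F → V
  F is a fork here and F is conditioned on, so the path is blocked at F.
Path 5: N → T ← Y → V
  Y is a fork here and Y is conditioned on, so the path is blocked at Y.
Path 6: N ← Y → V
  Y is a fork here and Y is conditioned on, so the path is blocked at Y.
Since every path is blocked, d-separation holds.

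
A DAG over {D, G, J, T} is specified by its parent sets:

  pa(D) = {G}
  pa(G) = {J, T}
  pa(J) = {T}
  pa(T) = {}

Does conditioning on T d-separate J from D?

No

Enumerating the 2 paths from J to D and testing each for blocking by {T}:
  1. J ← T → G → D — T:fork[blocks]; G:chain[open] ⇒ blocked
  2. J → G → D — G:chain[open] ⇒ active
Since the path J → G → D is active, J and D are not d-separated given {T}.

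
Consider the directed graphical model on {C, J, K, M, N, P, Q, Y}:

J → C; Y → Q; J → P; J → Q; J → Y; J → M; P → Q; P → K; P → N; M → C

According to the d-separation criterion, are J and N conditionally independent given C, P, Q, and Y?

Enumerating the 3 paths from J to N and testing each for blocking by {C, P, Q, Y}:
Path 1: J → P → N
  P is a chain here and P is conditioned on, so the path is blocked at P.
Path 2: J → Y → Q ← P → N
  Y is a chain here and Y is conditioned on, so the path is blocked at Y.
Path 3: J → Q ← P → N
  P is a fork here and P is conditioned on, so the path is blocked at P.
Every path is blocked, so J and N are d-separated given {C, P, Q, Y}.

Yes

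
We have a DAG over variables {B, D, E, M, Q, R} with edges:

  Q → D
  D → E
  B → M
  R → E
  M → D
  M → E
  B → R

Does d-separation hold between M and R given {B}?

Yes

Enumerating the 3 paths from M to R and testing each for blocking by {B}:
  1. M → E ← R — E:collider[blocks] ⇒ blocked
  2. M ← B → R — B:fork[blocks] ⇒ blocked
  3. M → D → E ← R — D:chain[open]; E:collider[blocks] ⇒ blocked
Every path is blocked, so M and R are d-separated given {B}.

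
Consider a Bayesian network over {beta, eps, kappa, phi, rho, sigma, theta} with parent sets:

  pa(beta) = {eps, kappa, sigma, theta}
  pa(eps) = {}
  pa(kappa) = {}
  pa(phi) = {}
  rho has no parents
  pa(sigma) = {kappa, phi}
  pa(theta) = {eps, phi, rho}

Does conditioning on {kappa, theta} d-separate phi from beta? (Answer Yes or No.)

4 paths connect phi and beta; each must be blocked for d-separation to hold:
Path 1: phi → sigma ← kappa → beta
  sigma is a collider here and neither sigma nor any of its descendants is conditioned on, so the collider stays closed — the path is blocked at sigma.
Path 2: phi → sigma → beta
  sigma is a chain and sigma is not conditioned on — no node blocks this path, so it is active.
Path 3: phi → theta ← eps → beta
  theta is a collider and theta is conditioned on, which opens it; eps is a fork and eps is not conditioned on — no node blocks this path, so it is active.
Path 4: phi → theta → beta
  theta is a chain here and theta is conditioned on, so the path is blocked at theta.
Since the path phi → sigma → beta is active, phi and beta are not d-separated given {kappa, theta}.

No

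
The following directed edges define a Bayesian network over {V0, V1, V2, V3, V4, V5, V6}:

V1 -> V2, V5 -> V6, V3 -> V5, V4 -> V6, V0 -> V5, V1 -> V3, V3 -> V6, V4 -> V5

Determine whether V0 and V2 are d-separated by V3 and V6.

3 paths connect V0 and V2; each must be blocked for d-separation to hold:
  1. V0 → V5 ← V4 → V6 ← V3 ← V1 → V2 — V5:collider[open]; V4:fork[open]; V6:collider[open]; V3:chain[blocks]; V1:fork[open] ⇒ blocked
  2. V0 → V5 ← V3 ← V1 → V2 — V5:collider[open]; V3:chain[blocks]; V1:fork[open] ⇒ blocked
  3. V0 → V5 → V6 ← V3 ← V1 → V2 — V5:chain[open]; V6:collider[open]; V3:chain[blocks]; V1:fork[open] ⇒ blocked
All paths are blocked; V0 ⊥ V2 | {V3, V6} holds.

Yes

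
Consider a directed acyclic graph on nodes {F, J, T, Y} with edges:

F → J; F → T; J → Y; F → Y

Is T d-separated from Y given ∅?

Enumerating the 2 paths from T to Y and testing each for blocking by ∅:
Path 1: T ← F → J → Y
  F is a fork and F is not conditioned on; J is a chain and J is not conditioned on — no node blocks this path, so it is active.
Path 2: T ← F → Y
  F is a fork and F is not conditioned on — no node blocks this path, so it is active.
Since the path T ← F → J → Y is active, T and Y are not d-separated given ∅.

No — T and Y are not d-separated given ∅.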